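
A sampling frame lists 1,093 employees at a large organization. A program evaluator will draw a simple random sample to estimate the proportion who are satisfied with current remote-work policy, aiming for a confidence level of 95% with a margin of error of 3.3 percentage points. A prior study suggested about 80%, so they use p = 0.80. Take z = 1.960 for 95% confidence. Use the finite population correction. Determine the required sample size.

Unadjusted: n₀ = 1.960² × 0.80 × 0.20 / 0.033² ≈ 564.42, so n₀ = 565.
Finite population correction with N = 1,093: n = n₀ / (1 + (n₀−1)/N) = 565 / (1 + 564/1093) = 565 / 1.5160 ≈ 372.69.
Rounding up, n = 373.

373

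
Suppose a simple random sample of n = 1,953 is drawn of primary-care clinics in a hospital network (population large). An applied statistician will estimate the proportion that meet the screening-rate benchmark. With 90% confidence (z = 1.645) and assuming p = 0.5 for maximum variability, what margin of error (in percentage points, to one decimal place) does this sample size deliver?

SE(p̂) = √[p(1−p)/n] = √[0.2500/1953] = 0.01131.
E = z × SE = 1.645 × 0.01131 = 0.01861, or 1.9 percentage points.

1.9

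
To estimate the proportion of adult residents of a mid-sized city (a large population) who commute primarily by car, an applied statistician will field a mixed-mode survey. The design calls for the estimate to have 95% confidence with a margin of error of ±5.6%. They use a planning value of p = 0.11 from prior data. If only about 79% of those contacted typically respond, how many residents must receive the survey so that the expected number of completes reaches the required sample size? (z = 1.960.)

Completed interviews needed: n₀ = 1.960² × 0.0979 / 0.056² ≈ 119.93 → 120.
At a 79% response rate, contacts needed = 120 / 0.79 ≈ 151.90 → 152.

152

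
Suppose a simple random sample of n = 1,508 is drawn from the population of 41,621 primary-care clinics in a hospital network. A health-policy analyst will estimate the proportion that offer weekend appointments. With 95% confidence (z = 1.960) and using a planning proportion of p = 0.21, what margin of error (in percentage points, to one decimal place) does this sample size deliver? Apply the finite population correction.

2.0

Finite-population factor: (N−n)/(N−1) = (41621−1508)/(41621−1) = 0.9638.
SE(p̂) = √[p(1−p)/n · (N−n)/(N−1)] = √[0.1659/1508 × 0.9638] = 0.01030.
E = z × SE = 1.960 × 0.01030 = 0.02018 ≈ 2.0 percentage points.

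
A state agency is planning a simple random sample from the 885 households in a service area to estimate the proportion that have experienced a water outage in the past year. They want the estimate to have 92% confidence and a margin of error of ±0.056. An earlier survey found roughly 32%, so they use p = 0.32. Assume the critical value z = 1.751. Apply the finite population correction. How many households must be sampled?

Unadjusted: n₀ = 1.751² × 0.32 × 0.68 / 0.056² ≈ 212.74, so n₀ = 213.
Finite population correction with N = 885: n = n₀ / (1 + (n₀−1)/N) = 213 / (1 + 212/885) = 213 / 1.2395 ≈ 171.84.
Rounding up, n = 172.

172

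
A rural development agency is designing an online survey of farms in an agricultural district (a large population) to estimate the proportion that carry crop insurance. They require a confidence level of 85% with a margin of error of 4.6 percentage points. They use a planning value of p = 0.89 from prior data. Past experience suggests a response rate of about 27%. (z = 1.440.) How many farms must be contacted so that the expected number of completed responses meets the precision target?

356

Completed interviews needed: n₀ = 1.440² × 0.0979 / 0.046² ≈ 95.94 → 96.
At a 27% response rate, contacts needed = 96 / 0.27 ≈ 355.56 → 356.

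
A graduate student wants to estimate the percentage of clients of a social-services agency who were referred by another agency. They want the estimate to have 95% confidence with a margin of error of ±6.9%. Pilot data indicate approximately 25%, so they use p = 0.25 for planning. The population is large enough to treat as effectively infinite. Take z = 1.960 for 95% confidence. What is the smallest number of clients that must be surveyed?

152

With p = 0.25, p(1−p) = 0.1875.
n = z²·p(1−p)/E² = 1.960² × 0.1875 / 0.069² = 3.8416 × 0.1875 / 0.004761 ≈ 151.29.
Rounding up gives n = 152.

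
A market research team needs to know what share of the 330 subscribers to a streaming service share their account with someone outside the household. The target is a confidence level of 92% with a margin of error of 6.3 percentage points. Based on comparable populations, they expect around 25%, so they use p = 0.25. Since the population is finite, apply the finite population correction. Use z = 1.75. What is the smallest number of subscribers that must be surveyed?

Unadjusted: n₀ = 1.75² × 0.25 × 0.75 / 0.063² ≈ 144.68, so n₀ = 145.
Finite population correction with N = 330: n = n₀ / (1 + (n₀−1)/N) = 145 / (1 + 144/330) = 145 / 1.4364 ≈ 100.95.
Rounding up, n = 101.

101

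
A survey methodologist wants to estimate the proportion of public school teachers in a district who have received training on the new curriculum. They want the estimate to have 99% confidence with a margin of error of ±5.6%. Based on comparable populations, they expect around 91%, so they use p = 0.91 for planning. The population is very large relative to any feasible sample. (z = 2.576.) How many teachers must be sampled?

174

With p = 0.91, p(1−p) = 0.0819.
n = z²·p(1−p)/E² = 2.576² × 0.0819 / 0.056² = 6.6358 × 0.0819 / 0.003136 ≈ 173.30.
Rounding up gives n = 174.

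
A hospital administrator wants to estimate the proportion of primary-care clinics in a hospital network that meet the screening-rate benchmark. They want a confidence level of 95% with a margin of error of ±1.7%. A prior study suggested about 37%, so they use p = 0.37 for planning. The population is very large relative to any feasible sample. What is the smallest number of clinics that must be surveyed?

For 95% confidence, z = 1.96.
With p = 0.37, p(1−p) = 0.2331.
n = z²·p(1−p)/E² = 1.96² × 0.2331 / 0.017² = 3.8416 × 0.2331 / 0.000289 ≈ 3098.54.
Rounding up gives n = 3099.

3099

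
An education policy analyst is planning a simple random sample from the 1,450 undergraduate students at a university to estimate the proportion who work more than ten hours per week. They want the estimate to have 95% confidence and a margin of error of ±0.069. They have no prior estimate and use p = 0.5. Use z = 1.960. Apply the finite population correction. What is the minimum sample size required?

178

Unadjusted: n₀ = 1.960² × 0.50 × 0.50 / 0.069² ≈ 201.72, so n₀ = 202.
Finite population correction with N = 1,450: n = n₀ / (1 + (n₀−1)/N) = 202 / (1 + 201/1450) = 202 / 1.1386 ≈ 177.41.
Rounding up, n = 178.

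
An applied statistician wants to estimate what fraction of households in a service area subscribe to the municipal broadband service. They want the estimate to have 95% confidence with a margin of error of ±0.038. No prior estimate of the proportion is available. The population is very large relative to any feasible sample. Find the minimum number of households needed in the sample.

666

For 95% confidence, z = 1.960.
With no prior estimate, use p = 0.5, giving p(1−p) = 0.25.
n = z²·p(1−p)/E² = 1.960² × 0.2500 / 0.038² = 3.8416 × 0.2500 / 0.001444 ≈ 665.10.
Rounding up gives n = 666.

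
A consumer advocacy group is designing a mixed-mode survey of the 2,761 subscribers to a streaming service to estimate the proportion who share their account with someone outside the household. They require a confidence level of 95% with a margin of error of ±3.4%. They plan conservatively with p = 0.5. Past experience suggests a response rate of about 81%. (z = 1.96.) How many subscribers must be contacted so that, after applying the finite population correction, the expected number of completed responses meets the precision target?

789

Completed interviews needed (unadjusted): n₀ = 1.96² × 0.2500 / 0.034² ≈ 830.80 → 831.
FPC for N = 2,761: n = 831 / (1 + 830/2761) = 831 / 1.3006 ≈ 638.93 → 639.
At an 81% response rate, contacts needed = 639 / 0.81 ≈ 788.89 → 789.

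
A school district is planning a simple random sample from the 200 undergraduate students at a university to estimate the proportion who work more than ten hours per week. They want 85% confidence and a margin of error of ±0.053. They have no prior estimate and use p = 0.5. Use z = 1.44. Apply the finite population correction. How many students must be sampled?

Unadjusted: n₀ = 1.44² × 0.50 × 0.50 / 0.053² ≈ 184.55, so n₀ = 185.
Finite population correction with N = 200: n = n₀ / (1 + (n₀−1)/N) = 185 / (1 + 184/200) = 185 / 1.9200 ≈ 96.35.
Rounding up, n = 97.

97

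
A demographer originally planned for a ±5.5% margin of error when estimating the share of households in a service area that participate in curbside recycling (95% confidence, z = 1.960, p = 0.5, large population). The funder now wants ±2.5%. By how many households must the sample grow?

1219

At ±5.5%: n = 1.960² × 0.2500 / 0.055² ≈ 317.49 → 318.
At ±2.5%: n = 1.960² × 0.2500 / 0.025² ≈ 1536.64 → 1537.
Additional respondents: 1537 − 318 = 1219.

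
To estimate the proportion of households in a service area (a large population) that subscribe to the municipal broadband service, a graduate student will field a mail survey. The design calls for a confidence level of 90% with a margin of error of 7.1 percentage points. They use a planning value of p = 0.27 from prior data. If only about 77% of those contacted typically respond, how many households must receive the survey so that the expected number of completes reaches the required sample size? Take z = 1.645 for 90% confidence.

Completed interviews needed: n₀ = 1.645² × 0.1971 / 0.071² ≈ 105.80 → 106.
At a 77% response rate, contacts needed = 106 / 0.77 ≈ 137.66 → 138.

138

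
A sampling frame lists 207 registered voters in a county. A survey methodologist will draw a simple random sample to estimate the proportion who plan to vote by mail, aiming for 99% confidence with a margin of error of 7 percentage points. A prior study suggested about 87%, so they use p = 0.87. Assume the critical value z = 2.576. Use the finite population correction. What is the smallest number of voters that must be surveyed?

Unadjusted: n₀ = 2.576² × 0.87 × 0.13 / 0.070² ≈ 153.16, so n₀ = 154.
Finite population correction with N = 207: n = n₀ / (1 + (n₀−1)/N) = 154 / (1 + 153/207) = 154 / 1.7391 ≈ 88.55.
Rounding up, n = 89.

89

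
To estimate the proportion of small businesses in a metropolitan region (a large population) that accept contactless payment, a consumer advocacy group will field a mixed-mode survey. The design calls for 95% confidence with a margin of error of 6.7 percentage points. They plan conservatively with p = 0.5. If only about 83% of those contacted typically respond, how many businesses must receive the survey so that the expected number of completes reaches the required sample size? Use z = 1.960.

Completed interviews needed: n₀ = 1.960² × 0.2500 / 0.067² ≈ 213.95 → 214.
At an 83% response rate, contacts needed = 214 / 0.83 ≈ 257.83 → 258.

258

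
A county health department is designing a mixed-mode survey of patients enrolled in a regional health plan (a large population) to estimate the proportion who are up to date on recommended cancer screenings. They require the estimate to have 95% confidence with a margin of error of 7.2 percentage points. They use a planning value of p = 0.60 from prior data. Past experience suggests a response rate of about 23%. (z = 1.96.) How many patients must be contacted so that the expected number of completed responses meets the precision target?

Completed interviews needed: n₀ = 1.96² × 0.2400 / 0.072² ≈ 177.85 → 178.
At a 23% response rate, contacts needed = 178 / 0.23 ≈ 773.91 → 774.

774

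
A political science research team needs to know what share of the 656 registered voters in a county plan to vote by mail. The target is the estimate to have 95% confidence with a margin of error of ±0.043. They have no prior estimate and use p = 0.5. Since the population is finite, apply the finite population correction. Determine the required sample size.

For 95% confidence, z = 1.96.
Unadjusted: n₀ = 1.96² × 0.50 × 0.50 / 0.043² ≈ 519.42, so n₀ = 520.
Finite population correction with N = 656: n = n₀ / (1 + (n₀−1)/N) = 520 / (1 + 519/656) = 520 / 1.7912 ≈ 290.31.
Rounding up, n = 291.

291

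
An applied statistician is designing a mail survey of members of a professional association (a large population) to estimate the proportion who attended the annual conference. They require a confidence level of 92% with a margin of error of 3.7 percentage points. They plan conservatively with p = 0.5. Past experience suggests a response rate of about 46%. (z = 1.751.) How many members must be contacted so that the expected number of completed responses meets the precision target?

Completed interviews needed: n₀ = 1.751² × 0.2500 / 0.037² ≈ 559.90 → 560.
At a 46% response rate, contacts needed = 560 / 0.46 ≈ 1217.39 → 1218.

1218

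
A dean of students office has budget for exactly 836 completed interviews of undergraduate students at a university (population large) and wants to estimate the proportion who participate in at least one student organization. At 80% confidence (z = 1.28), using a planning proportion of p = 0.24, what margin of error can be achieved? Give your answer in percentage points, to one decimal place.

1.9

SE(p̂) = √[p(1−p)/n] = √[0.1824/836] = 0.01477.
E = z × SE = 1.28 × 0.01477 = 0.01891, or 1.9 percentage points.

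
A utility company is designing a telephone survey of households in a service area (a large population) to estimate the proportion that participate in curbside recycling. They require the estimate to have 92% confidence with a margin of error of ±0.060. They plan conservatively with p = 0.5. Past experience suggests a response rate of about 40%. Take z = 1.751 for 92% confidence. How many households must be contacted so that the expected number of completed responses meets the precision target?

533

Completed interviews needed: n₀ = 1.751² × 0.2500 / 0.060² ≈ 212.92 → 213.
At a 40% response rate, contacts needed = 213 / 0.40 ≈ 532.50 → 533.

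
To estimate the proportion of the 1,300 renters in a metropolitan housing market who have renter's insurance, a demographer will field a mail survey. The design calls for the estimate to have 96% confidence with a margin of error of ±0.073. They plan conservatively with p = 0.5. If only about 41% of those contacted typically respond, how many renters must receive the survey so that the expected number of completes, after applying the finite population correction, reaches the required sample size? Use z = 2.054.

Completed interviews needed (unadjusted): n₀ = 2.054² × 0.2500 / 0.073² ≈ 197.92 → 198.
FPC for N = 1,300: n = 198 / (1 + 197/1300) = 198 / 1.1515 ≈ 171.94 → 172.
At a 41% response rate, contacts needed = 172 / 0.41 ≈ 419.51 → 420.

420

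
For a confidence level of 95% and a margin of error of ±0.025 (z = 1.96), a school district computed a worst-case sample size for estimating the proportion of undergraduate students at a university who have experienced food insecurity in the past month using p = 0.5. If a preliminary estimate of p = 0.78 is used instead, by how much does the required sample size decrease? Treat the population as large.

Conservative (p = 0.5): n = 1.96² × 0.25 / 0.025² ≈ 1536.64 → 1537.
Using p = 0.78: p(1−p) = 0.1716, so n = 1.96² × 0.1716 / 0.025² ≈ 1054.75 → 1055.
Reduction: 1537 − 1055 = 482.

482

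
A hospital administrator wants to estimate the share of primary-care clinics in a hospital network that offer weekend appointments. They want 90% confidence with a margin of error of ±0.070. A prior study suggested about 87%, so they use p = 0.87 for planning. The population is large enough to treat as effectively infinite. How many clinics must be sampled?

For 90% confidence, z = 1.645.
With p = 0.87, p(1−p) = 0.1131.
n = z²·p(1−p)/E² = 1.645² × 0.1131 / 0.070² = 2.7060 × 0.1131 / 0.004900 ≈ 62.46.
Rounding up gives n = 63.

63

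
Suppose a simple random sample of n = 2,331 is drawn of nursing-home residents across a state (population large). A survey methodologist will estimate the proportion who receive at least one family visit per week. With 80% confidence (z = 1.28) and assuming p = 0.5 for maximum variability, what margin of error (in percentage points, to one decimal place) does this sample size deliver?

SE(p̂) = √[p(1−p)/n] = √[0.2500/2331] = 0.01036.
E = z × SE = 1.28 × 0.01036 = 0.01326, or 1.3 percentage points.

1.3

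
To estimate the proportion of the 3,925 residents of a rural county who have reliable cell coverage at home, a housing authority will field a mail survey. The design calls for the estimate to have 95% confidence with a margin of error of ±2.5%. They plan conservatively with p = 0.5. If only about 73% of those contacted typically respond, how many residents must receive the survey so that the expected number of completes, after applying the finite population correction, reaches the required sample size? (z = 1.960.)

1514

Completed interviews needed (unadjusted): n₀ = 1.960² × 0.2500 / 0.025² ≈ 1536.64 → 1537.
FPC for N = 3,925: n = 1537 / (1 + 1536/3925) = 1537 / 1.3913 ≈ 1104.69 → 1105.
At a 73% response rate, contacts needed = 1105 / 0.73 ≈ 1513.70 → 1514.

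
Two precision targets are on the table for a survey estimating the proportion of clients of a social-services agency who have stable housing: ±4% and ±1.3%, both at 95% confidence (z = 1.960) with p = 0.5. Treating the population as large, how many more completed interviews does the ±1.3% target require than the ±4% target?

5082

At ±4%: n = 1.960² × 0.2500 / 0.040² ≈ 600.25 → 601.
At ±1.3%: n = 1.960² × 0.2500 / 0.013² ≈ 5682.84 → 5683.
Additional respondents: 5683 − 601 = 5082.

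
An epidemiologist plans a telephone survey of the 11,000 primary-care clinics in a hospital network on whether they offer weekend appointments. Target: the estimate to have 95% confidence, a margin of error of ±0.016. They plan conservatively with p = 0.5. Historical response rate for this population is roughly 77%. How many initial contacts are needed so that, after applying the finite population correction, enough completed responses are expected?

For 95% confidence, z = 1.960.
Completed interviews needed (unadjusted): n₀ = 1.960² × 0.2500 / 0.016² ≈ 3751.56 → 3752.
FPC for N = 11,000: n = 3752 / (1 + 3751/11000) = 3752 / 1.3410 ≈ 2797.91 → 2798.
At a 77% response rate, contacts needed = 2798 / 0.77 ≈ 3633.77 → 3634.

3634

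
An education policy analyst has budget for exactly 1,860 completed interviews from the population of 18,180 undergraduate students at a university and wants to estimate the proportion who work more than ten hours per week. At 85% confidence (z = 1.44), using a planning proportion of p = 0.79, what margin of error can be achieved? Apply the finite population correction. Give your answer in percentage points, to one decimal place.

1.3

Finite-population factor: (N−n)/(N−1) = (18180−1860)/(18180−1) = 0.8977.
SE(p̂) = √[p(1−p)/n · (N−n)/(N−1)] = √[0.1659/1860 × 0.8977] = 0.00895.
E = z × SE = 1.44 × 0.00895 = 0.01289 ≈ 1.3 percentage points.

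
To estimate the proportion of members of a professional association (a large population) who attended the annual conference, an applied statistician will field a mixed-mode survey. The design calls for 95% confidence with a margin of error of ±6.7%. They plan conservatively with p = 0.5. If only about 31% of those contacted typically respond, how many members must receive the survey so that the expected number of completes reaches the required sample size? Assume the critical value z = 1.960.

Completed interviews needed: n₀ = 1.960² × 0.2500 / 0.067² ≈ 213.95 → 214.
At a 31% response rate, contacts needed = 214 / 0.31 ≈ 690.32 → 691.

691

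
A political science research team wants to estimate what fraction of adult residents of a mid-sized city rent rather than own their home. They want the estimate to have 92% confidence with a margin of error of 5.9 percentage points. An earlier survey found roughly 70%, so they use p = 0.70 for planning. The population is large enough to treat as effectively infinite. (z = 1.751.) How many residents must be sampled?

185

With p = 0.70, p(1−p) = 0.2100.
n = z²·p(1−p)/E² = 1.751² × 0.2100 / 0.059² = 3.0660 × 0.2100 / 0.003481 ≈ 184.96.
Rounding up gives n = 185.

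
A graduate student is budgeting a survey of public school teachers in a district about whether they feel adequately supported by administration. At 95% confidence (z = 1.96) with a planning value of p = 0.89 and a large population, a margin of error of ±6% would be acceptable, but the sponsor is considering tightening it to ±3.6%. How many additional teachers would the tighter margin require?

At ±6%: n = 1.96² × 0.0979 / 0.060² ≈ 104.47 → 105.
At ±3.6%: n = 1.96² × 0.0979 / 0.036² ≈ 290.19 → 291.
Additional respondents: 291 − 105 = 186.

186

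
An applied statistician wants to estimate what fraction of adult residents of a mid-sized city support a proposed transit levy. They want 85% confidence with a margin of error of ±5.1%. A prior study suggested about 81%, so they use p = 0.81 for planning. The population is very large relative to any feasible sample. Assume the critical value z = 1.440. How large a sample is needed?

With p = 0.81, p(1−p) = 0.1539.
n = z²·p(1−p)/E² = 1.440² × 0.1539 / 0.051² = 2.0736 × 0.1539 / 0.002601 ≈ 122.69.
Rounding up gives n = 123.

123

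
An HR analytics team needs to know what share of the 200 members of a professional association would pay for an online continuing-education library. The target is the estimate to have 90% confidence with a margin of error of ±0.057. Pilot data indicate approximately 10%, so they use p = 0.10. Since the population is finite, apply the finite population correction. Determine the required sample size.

55

For 90% confidence, z = 1.645.
Unadjusted: n₀ = 1.645² × 0.10 × 0.90 / 0.057² ≈ 74.96, so n₀ = 75.
Finite population correction with N = 200: n = n₀ / (1 + (n₀−1)/N) = 75 / (1 + 74/200) = 75 / 1.3700 ≈ 54.74.
Rounding up, n = 55.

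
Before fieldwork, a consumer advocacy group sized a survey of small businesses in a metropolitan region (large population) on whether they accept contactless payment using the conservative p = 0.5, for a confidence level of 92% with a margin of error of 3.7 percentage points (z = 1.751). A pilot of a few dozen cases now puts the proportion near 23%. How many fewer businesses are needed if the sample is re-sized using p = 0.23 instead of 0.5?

163

Conservative (p = 0.5): n = 1.751² × 0.25 / 0.037² ≈ 559.90 → 560.
Using p = 0.23: p(1−p) = 0.1771, so n = 1.751² × 0.1771 / 0.037² ≈ 396.63 → 397.
Reduction: 560 − 397 = 163.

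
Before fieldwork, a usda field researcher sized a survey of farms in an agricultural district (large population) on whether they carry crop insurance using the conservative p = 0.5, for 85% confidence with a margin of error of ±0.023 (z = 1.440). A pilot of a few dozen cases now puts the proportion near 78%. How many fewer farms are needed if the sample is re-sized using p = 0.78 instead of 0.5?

Conservative (p = 0.5): n = 1.440² × 0.25 / 0.023² ≈ 979.96 → 980.
Using p = 0.78: p(1−p) = 0.1716, so n = 1.440² × 0.1716 / 0.023² ≈ 672.65 → 673.
Reduction: 980 − 673 = 307.

307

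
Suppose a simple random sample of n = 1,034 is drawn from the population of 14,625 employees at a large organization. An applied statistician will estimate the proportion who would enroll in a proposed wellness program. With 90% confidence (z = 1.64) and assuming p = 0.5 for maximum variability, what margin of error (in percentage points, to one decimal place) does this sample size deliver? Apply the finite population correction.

Finite-population factor: (N−n)/(N−1) = (14625−1034)/(14625−1) = 0.9294.
SE(p̂) = √[p(1−p)/n · (N−n)/(N−1)] = √[0.2500/1034 × 0.9294] = 0.01499.
E = z × SE = 1.64 × 0.01499 = 0.02458 ≈ 2.5 percentage points.

2.5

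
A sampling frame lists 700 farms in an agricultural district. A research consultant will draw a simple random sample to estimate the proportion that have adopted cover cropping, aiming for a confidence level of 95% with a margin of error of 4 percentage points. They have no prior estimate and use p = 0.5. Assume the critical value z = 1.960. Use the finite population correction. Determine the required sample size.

324

Unadjusted: n₀ = 1.960² × 0.50 × 0.50 / 0.040² ≈ 600.25, so n₀ = 601.
Finite population correction with N = 700: n = n₀ / (1 + (n₀−1)/N) = 601 / (1 + 600/700) = 601 / 1.8571 ≈ 323.62.
Rounding up, n = 324.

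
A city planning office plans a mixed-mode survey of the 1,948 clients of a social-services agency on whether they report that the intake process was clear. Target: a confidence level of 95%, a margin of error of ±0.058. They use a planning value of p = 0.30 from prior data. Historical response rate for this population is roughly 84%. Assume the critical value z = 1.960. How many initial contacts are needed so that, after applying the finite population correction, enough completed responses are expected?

255

Completed interviews needed (unadjusted): n₀ = 1.960² × 0.2100 / 0.058² ≈ 239.81 → 240.
FPC for N = 1,948: n = 240 / (1 + 239/1948) = 240 / 1.1227 ≈ 213.77 → 214.
At an 84% response rate, contacts needed = 214 / 0.84 ≈ 254.76 → 255.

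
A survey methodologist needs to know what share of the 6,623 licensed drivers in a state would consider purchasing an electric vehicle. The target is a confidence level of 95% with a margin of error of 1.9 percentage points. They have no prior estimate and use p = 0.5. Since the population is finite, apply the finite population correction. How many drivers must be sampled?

1899

For 95% confidence, z = 1.960.
Unadjusted: n₀ = 1.960² × 0.50 × 0.50 / 0.019² ≈ 2660.39, so n₀ = 2661.
Finite population correction with N = 6,623: n = n₀ / (1 + (n₀−1)/N) = 2661 / (1 + 2660/6623) = 2661 / 1.4016 ≈ 1898.50.
Rounding up, n = 1899.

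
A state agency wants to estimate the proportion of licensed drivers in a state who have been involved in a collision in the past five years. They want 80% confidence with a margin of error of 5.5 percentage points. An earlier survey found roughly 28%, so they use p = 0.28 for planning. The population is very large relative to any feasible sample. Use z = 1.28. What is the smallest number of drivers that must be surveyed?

110

With p = 0.28, p(1−p) = 0.2016.
n = z²·p(1−p)/E² = 1.28² × 0.2016 / 0.055² = 1.6384 × 0.2016 / 0.003025 ≈ 109.19.
Rounding up gives n = 110.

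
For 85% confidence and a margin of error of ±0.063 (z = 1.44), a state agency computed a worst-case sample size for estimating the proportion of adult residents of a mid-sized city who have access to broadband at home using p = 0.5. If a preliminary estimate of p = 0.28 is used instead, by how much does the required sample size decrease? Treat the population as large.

25

Conservative (p = 0.5): n = 1.44² × 0.25 / 0.063² ≈ 130.61 → 131.
Using p = 0.28: p(1−p) = 0.2016, so n = 1.44² × 0.2016 / 0.063² ≈ 105.33 → 106.
Reduction: 131 − 106 = 25.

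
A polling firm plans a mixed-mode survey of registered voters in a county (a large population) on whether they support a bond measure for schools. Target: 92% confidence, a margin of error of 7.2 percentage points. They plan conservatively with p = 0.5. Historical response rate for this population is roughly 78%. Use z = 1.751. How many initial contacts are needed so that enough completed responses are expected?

190

Completed interviews needed: n₀ = 1.751² × 0.2500 / 0.072² ≈ 147.86 → 148.
At a 78% response rate, contacts needed = 148 / 0.78 ≈ 189.74 → 190.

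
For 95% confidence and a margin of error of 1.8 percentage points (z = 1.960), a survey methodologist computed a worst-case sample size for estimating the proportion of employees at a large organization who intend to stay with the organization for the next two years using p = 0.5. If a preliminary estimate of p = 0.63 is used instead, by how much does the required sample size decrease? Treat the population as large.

201

Conservative (p = 0.5): n = 1.960² × 0.25 / 0.018² ≈ 2964.20 → 2965.
Using p = 0.63: p(1−p) = 0.2331, so n = 1.960² × 0.2331 / 0.018² ≈ 2763.82 → 2764.
Reduction: 2965 − 2764 = 201.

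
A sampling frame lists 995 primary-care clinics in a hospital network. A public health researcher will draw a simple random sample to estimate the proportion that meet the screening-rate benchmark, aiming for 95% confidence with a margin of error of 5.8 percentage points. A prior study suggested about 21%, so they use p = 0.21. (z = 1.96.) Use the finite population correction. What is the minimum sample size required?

160

Unadjusted: n₀ = 1.96² × 0.21 × 0.79 / 0.058² ≈ 189.45, so n₀ = 190.
Finite population correction with N = 995: n = n₀ / (1 + (n₀−1)/N) = 190 / (1 + 189/995) = 190 / 1.1899 ≈ 159.67.
Rounding up, n = 160.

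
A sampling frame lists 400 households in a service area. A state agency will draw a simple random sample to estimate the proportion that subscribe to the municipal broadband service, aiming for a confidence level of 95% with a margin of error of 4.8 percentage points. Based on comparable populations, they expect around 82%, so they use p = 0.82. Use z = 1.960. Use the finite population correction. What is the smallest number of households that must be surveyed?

153

Unadjusted: n₀ = 1.960² × 0.82 × 0.18 / 0.048² ≈ 246.10, so n₀ = 247.
Finite population correction with N = 400: n = n₀ / (1 + (n₀−1)/N) = 247 / (1 + 246/400) = 247 / 1.6150 ≈ 152.94.
Rounding up, n = 153.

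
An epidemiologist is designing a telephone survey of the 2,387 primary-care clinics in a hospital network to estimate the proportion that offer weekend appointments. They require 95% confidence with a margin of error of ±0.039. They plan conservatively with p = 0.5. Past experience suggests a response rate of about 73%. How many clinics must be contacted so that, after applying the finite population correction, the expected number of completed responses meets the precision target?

For 95% confidence, z = 1.960.
Completed interviews needed (unadjusted): n₀ = 1.960² × 0.2500 / 0.039² ≈ 631.43 → 632.
FPC for N = 2,387: n = 632 / (1 + 631/2387) = 632 / 1.2643 ≈ 499.86 → 500.
At a 73% response rate, contacts needed = 500 / 0.73 ≈ 684.93 → 685.

685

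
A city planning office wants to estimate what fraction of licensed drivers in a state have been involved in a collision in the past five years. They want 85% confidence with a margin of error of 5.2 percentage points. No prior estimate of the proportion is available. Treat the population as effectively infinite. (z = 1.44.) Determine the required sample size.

With no prior estimate, use p = 0.5, giving p(1−p) = 0.25.
n = z²·p(1−p)/E² = 1.44² × 0.2500 / 0.052² = 2.0736 × 0.2500 / 0.002704 ≈ 191.72.
Rounding up gives n = 192.

192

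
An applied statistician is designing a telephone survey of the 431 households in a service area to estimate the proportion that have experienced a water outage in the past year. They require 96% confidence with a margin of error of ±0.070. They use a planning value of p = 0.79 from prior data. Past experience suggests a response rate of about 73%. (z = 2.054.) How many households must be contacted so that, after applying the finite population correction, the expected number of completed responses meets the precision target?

148

Completed interviews needed (unadjusted): n₀ = 2.054² × 0.1659 / 0.070² ≈ 142.84 → 143.
FPC for N = 431: n = 143 / (1 + 142/431) = 143 / 1.3295 ≈ 107.56 → 108.
At a 73% response rate, contacts needed = 108 / 0.73 ≈ 147.95 → 148.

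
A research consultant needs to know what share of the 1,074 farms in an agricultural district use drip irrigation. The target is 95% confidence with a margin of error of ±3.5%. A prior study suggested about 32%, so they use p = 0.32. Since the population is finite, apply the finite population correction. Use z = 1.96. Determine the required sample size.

Unadjusted: n₀ = 1.96² × 0.32 × 0.68 / 0.035² ≈ 682.39, so n₀ = 683.
Finite population correction with N = 1,074: n = n₀ / (1 + (n₀−1)/N) = 683 / (1 + 682/1074) = 683 / 1.6350 ≈ 417.73.
Rounding up, n = 418.

418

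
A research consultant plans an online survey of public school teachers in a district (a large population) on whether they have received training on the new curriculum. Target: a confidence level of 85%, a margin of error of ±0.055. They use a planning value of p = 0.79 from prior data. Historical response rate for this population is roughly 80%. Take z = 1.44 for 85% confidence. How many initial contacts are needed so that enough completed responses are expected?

Completed interviews needed: n₀ = 1.44² × 0.1659 / 0.055² ≈ 113.72 → 114.
At an 80% response rate, contacts needed = 114 / 0.80 ≈ 142.50 → 143.

143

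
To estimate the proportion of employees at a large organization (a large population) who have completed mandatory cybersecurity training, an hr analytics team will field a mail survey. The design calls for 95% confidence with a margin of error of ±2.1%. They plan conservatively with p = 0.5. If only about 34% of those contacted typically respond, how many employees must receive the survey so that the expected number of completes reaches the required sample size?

For 95% confidence, z = 1.96.
Completed interviews needed: n₀ = 1.96² × 0.2500 / 0.021² ≈ 2177.78 → 2178.
At a 34% response rate, contacts needed = 2178 / 0.34 ≈ 6405.88 → 6406.

6406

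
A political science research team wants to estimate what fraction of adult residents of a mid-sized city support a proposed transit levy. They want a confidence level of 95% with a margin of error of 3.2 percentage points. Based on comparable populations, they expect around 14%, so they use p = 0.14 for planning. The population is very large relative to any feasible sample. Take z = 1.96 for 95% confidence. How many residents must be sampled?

452

With p = 0.14, p(1−p) = 0.1204.
n = z²·p(1−p)/E² = 1.96² × 0.1204 / 0.032² = 3.8416 × 0.1204 / 0.001024 ≈ 451.69.
Rounding up gives n = 452.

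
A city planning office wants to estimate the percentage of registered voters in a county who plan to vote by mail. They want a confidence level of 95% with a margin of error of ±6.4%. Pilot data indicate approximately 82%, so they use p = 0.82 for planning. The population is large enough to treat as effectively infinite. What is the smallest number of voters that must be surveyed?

139

For 95% confidence, z = 1.960.
With p = 0.82, p(1−p) = 0.1476.
n = z²·p(1−p)/E² = 1.960² × 0.1476 / 0.064² = 3.8416 × 0.1476 / 0.004096 ≈ 138.43.
Rounding up gives n = 139.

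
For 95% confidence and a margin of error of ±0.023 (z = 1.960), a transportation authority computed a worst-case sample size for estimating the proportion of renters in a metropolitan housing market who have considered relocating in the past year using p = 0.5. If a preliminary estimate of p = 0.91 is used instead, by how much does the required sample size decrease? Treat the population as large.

1221

Conservative (p = 0.5): n = 1.960² × 0.25 / 0.023² ≈ 1815.50 → 1816.
Using p = 0.91: p(1−p) = 0.0819, so n = 1.960² × 0.0819 / 0.023² ≈ 594.76 → 595.
Reduction: 1816 − 595 = 1221.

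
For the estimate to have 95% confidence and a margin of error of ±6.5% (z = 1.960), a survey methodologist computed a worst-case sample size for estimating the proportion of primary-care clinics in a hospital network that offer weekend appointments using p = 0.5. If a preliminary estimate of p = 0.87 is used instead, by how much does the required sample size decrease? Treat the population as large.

Conservative (p = 0.5): n = 1.960² × 0.25 / 0.065² ≈ 227.31 → 228.
Using p = 0.87: p(1−p) = 0.1131, so n = 1.960² × 0.1131 / 0.065² ≈ 102.84 → 103.
Reduction: 228 − 103 = 125.

125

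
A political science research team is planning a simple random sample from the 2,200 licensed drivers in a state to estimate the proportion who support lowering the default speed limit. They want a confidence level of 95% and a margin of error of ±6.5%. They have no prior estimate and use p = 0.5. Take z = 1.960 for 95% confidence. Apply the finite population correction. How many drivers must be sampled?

207

Unadjusted: n₀ = 1.960² × 0.50 × 0.50 / 0.065² ≈ 227.31, so n₀ = 228.
Finite population correction with N = 2,200: n = n₀ / (1 + (n₀−1)/N) = 228 / (1 + 227/2200) = 228 / 1.1032 ≈ 206.67.
Rounding up, n = 207.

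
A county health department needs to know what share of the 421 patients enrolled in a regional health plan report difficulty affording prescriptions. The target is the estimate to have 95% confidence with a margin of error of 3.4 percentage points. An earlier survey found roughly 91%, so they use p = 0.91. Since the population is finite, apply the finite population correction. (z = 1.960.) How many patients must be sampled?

166

Unadjusted: n₀ = 1.960² × 0.91 × 0.09 / 0.034² ≈ 272.17, so n₀ = 273.
Finite population correction with N = 421: n = n₀ / (1 + (n₀−1)/N) = 273 / (1 + 272/421) = 273 / 1.6461 ≈ 165.85.
Rounding up, n = 166.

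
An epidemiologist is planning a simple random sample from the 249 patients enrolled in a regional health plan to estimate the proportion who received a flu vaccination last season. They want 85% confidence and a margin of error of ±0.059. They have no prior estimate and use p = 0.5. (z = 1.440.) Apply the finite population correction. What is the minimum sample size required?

Unadjusted: n₀ = 1.440² × 0.50 × 0.50 / 0.059² ≈ 148.92, so n₀ = 149.
Finite population correction with N = 249: n = n₀ / (1 + (n₀−1)/N) = 149 / (1 + 148/249) = 149 / 1.5944 ≈ 93.45.
Rounding up, n = 94.

94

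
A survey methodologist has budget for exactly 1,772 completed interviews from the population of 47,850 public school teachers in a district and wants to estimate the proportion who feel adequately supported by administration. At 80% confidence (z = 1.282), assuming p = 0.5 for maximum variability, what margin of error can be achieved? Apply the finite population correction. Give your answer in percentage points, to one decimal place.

Finite-population factor: (N−n)/(N−1) = (47850−1772)/(47850−1) = 0.9630.
SE(p̂) = √[p(1−p)/n · (N−n)/(N−1)] = √[0.2500/1772 × 0.9630] = 0.01166.
E = z × SE = 1.282 × 0.01166 = 0.01494 ≈ 1.5 percentage points.

1.5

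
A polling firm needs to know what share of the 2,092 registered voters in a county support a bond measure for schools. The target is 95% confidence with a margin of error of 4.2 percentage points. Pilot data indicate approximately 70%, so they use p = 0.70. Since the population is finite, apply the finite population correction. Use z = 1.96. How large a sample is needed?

376

Unadjusted: n₀ = 1.96² × 0.70 × 0.30 / 0.042² ≈ 457.33, so n₀ = 458.
Finite population correction with N = 2,092: n = n₀ / (1 + (n₀−1)/N) = 458 / (1 + 457/2092) = 458 / 1.2185 ≈ 375.89.
Rounding up, n = 376.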